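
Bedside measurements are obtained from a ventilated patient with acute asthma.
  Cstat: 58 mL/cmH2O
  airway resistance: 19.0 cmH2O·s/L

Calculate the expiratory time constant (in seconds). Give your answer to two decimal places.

1.10

τ = R × C = 19.0 × 58 mL/cmH2O = 19.0 × 0.058 L/cmH2O = 1.102 s.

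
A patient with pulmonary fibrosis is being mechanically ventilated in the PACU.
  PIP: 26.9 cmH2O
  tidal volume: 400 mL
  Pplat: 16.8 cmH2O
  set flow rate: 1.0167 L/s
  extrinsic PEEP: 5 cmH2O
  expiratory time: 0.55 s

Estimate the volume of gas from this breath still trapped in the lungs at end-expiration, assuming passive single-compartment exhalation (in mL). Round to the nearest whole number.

R = (PIP − Pplat)/V̇ = (26.9 − 16.8) / 1.0167 = 10.1/1.0167 = 9.934 cmH2O·s/L.
C = Vt/(Pplat − PEEP) = 400.0 / (16.8 − 5) = 400.0/11.8 = 33.898 mL/cmH2O.
τ = R × C = 9.934 × 0.0339 L/cmH2O = 0.3368 s.
Fraction remaining = e^(−Te/τ) = e^(−0.55/0.3368) = 0.1953.
Trapped volume = 400.0 × 0.1953 = 78.12 mL.

78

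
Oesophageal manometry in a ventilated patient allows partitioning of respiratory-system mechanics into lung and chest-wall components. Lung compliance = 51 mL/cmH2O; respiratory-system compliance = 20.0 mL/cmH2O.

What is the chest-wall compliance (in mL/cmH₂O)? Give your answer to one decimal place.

32.9

1/Ccw = 1/Crs − 1/CL.
1/Ccw = 1/20.0 − 1/51 = 0.03039.
Ccw = 32.906 mL/cmH2O.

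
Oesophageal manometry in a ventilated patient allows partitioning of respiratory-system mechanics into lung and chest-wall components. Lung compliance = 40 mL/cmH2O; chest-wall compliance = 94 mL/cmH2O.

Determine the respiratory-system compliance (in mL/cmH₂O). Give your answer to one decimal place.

28.1

Lung and chest wall are elastances in series: 1/Crs = 1/CL + 1/Ccw.
1/Crs = 1/40 + 1/94 = 0.03564.
Crs = 28.058 mL/cmH2O.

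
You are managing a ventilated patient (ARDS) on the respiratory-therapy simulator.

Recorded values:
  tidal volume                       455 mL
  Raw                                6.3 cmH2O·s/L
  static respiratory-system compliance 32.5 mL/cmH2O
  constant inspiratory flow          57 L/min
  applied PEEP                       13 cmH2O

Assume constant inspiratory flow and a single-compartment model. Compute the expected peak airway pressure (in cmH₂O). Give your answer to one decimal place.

33.0

Flow: 57 L/min ÷ 60 = 0.95 L/s.
Equation of motion (constant flow): PIP = Vt/C + R·V̇ + PEEP.
PIP = 455/32.5 + 6.3×0.95 + 13 = 14.0 + 5.985 + 13 = 32.985 cmH2O.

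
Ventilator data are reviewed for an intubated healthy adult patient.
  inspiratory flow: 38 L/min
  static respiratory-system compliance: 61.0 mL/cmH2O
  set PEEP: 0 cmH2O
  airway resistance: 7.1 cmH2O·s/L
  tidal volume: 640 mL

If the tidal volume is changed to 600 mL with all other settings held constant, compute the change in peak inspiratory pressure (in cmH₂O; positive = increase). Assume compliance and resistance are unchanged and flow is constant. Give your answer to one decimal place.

-0.7

PIP = Vt/C + R·V̇ + PEEP (constant-flow equation of motion).
Only the elastic term changes: ΔPIP = ΔVt / C = (600 − 640) / 61.0 = -0.6557 cmH2O.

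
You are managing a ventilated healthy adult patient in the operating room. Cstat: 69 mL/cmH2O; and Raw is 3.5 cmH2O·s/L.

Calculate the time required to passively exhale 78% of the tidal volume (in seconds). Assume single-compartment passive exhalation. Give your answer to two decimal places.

0.37

τ = R × C = 3.5 × 69 mL/cmH2O = 3.5 × 0.069 L/cmH2O = 0.2415 s.
Exhaled fraction f = 1 − e^(−t/τ) → t = −τ·ln(1 − f) = −0.2415·ln(0.22) = 0.3657 s.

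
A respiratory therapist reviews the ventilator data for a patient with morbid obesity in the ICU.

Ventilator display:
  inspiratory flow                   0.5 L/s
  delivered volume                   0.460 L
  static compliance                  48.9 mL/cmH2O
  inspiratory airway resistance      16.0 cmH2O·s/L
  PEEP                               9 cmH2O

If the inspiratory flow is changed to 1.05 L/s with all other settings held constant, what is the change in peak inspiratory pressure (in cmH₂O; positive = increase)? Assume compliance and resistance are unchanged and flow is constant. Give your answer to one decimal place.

PIP = Vt/C + R·V̇ + PEEP (constant-flow equation of motion).
Only the resistive term changes: ΔPIP = R × ΔV̇ = 16.0 × (1.05 − 0.5) = 16.0 × 0.55 = 8.8 cmH2O.

8.8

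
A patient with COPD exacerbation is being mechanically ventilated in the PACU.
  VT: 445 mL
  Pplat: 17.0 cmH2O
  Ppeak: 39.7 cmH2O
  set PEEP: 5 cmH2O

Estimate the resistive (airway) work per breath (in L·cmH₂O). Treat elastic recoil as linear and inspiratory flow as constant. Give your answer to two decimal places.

10.10

With constant inspiratory flow the resistive pressure is constant at PIP − Pplat = 39.7 − 17.0 = 22.7 cmH2O, so resistive work = 22.7 × 0.445 = 10.102 L·cmH2O.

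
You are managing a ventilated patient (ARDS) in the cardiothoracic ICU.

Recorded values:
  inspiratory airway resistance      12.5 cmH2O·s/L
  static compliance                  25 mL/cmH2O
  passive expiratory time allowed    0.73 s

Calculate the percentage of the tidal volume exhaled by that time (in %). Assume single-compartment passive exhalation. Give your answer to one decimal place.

90.3

τ = R × C = 12.5 × 25 mL/cmH2O = 12.5 × 0.025 L/cmH2O = 0.3125 s.
Passive exhalation: V(t)/V₀ = e^(−t/τ) = e^(−0.73/0.3125) = 0.09671.
Fraction exhaled = 1 − 0.09671 = 0.9033 → 90.33%.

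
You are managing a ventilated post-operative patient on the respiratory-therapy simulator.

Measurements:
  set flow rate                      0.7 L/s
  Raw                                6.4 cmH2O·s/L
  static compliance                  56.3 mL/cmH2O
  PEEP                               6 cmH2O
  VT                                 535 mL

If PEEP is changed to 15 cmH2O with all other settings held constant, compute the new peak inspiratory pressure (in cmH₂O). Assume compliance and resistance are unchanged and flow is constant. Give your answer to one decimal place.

PIP = Vt/C + R·V̇ + PEEP (constant-flow equation of motion).
Only the baseline term changes: ΔPIP = ΔPEEP = 15 − 6 = 9.0 cmH2O.
Original PIP = 535/56.3 + 6.4×0.7 + 6 = 19.983 cmH2O; new PIP = 19.983 + (9.0) = 28.983 cmH2O.

29.0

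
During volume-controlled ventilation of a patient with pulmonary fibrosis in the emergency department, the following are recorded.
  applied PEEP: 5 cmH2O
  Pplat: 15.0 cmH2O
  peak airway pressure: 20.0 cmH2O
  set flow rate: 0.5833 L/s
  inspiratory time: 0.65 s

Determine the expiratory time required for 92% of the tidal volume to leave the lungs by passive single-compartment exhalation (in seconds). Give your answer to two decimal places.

0.82

Vt = flow × Ti = 0.5833 L/s × 0.65 s × 1000 mL/L = 379.15 mL.
R = (PIP − Pplat)/V̇ = (20.0 − 15.0) / 0.5833 = 5.0/0.5833 = 8.572 cmH2O·s/L.
C = Vt/(Pplat − PEEP) = 379.15 / (15.0 − 5) = 379.15/10.0 = 37.915 mL/cmH2O.
τ = R × C = 8.572 × 0.03792 L/cmH2O = 0.3251 s.
t = −τ·ln(1 − 0.92) = −0.3251·ln(0.08) = 0.8211 s.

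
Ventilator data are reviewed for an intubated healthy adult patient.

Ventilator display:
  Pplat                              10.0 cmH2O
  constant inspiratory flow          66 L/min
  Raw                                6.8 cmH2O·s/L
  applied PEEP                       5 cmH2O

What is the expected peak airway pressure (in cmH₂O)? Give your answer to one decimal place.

17.5

Flow: 66 L/min ÷ 60 = 1.1 L/s.
PIP = Pplat + Raw × flow = 10.0 + 6.8 × 1.1 = 10.0 + 7.48 = 17.48 cmH2O.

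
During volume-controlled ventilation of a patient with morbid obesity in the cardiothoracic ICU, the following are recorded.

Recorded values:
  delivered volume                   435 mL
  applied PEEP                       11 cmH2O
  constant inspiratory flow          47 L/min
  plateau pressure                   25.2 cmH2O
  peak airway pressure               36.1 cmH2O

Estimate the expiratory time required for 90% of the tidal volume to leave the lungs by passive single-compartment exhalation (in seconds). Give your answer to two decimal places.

Flow: 47 L/min ÷ 60 = 0.7833 L/s.
R = (PIP − Pplat)/V̇ = (36.1 − 25.2) / 0.7833 = 10.9/0.7833 = 13.915 cmH2O·s/L.
C = Vt/(Pplat − PEEP) = 435.0 / (25.2 − 11) = 435.0/14.2 = 30.634 mL/cmH2O.
τ = R × C = 13.915 × 0.03063 L/cmH2O = 0.4262 s.
t = −τ·ln(1 − 0.90) = −0.4262·ln(0.1) = 0.9814 s.

0.98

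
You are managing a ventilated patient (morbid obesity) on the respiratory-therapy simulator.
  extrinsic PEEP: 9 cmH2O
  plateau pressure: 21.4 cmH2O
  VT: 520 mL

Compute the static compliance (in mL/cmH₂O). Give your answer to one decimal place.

Cstat = Vt / (Pplat − PEEP) = 520 / (21.4 − 9) = 520 / 12.4 = 41.935 mL/cmH2O.

41.9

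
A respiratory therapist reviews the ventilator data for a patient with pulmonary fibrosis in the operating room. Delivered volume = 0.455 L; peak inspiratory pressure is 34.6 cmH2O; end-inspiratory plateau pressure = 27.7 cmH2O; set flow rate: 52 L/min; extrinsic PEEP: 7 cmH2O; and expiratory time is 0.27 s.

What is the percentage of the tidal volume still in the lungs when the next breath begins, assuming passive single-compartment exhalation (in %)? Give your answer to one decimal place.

21.4

Flow: 52 L/min ÷ 60 = 0.8667 L/s.
R = (PIP − Pplat)/V̇ = (34.6 − 27.7) / 0.8667 = 6.9/0.8667 = 7.961 cmH2O·s/L.
C = Vt/(Pplat − PEEP) = 455.0 / (27.7 − 7) = 455.0/20.7 = 21.981 mL/cmH2O.
τ = R × C = 7.961 × 0.02198 L/cmH2O = 0.175 s.
Fraction remaining at end-expiration = e^(−Te/τ) = e^(−0.27/0.175) = 0.2138 → 21.38%.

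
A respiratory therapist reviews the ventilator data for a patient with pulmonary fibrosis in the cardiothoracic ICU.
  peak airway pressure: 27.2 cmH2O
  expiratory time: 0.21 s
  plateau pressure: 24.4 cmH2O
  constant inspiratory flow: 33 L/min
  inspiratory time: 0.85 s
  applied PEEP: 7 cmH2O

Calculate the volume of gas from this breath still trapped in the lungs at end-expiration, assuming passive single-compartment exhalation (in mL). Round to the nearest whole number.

Flow: 33 L/min ÷ 60 = 0.55 L/s.
Vt = flow × Ti = 0.55 L/s × 0.85 s × 1000 mL/L = 467.5 mL.
R = (PIP − Pplat)/V̇ = (27.2 − 24.4) / 0.55 = 2.8/0.55 = 5.091 cmH2O·s/L.
C = Vt/(Pplat − PEEP) = 467.5 / (24.4 − 7) = 467.5/17.4 = 26.868 mL/cmH2O.
τ = R × C = 5.091 × 0.02687 L/cmH2O = 0.1368 s.
Fraction remaining = e^(−Te/τ) = e^(−0.21/0.1368) = 0.2154.
Trapped volume = 467.5 × 0.2154 = 100.7 mL.

101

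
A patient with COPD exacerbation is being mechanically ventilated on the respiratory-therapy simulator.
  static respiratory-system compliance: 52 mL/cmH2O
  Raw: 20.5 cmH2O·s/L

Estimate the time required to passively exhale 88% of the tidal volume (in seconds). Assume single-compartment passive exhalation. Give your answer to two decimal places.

τ = R × C = 20.5 × 52 mL/cmH2O = 20.5 × 0.052 L/cmH2O = 1.066 s.
Exhaled fraction f = 1 − e^(−t/τ) → t = −τ·ln(1 − f) = −1.066·ln(0.12) = 2.26 s.

2.26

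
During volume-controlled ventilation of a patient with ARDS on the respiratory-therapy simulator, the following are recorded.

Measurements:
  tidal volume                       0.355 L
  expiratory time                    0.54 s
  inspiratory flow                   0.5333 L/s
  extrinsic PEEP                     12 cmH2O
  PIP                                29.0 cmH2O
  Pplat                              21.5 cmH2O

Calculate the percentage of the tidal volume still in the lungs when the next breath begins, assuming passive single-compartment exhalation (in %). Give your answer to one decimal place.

35.8

R = (PIP − Pplat)/V̇ = (29.0 − 21.5) / 0.5333 = 7.5/0.5333 = 14.063 cmH2O·s/L.
C = Vt/(Pplat − PEEP) = 355.0 / (21.5 − 12) = 355.0/9.5 = 37.368 mL/cmH2O.
τ = R × C = 14.063 × 0.03737 L/cmH2O = 0.5255 s.
Fraction remaining at end-expiration = e^(−Te/τ) = e^(−0.54/0.5255) = 0.3579 → 35.79%.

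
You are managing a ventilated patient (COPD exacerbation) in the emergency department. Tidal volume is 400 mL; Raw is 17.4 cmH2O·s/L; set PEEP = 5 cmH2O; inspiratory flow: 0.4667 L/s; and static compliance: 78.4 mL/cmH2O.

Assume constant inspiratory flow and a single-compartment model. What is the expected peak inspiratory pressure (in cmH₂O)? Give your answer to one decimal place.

Equation of motion (constant flow): PIP = Vt/C + R·V̇ + PEEP.
PIP = 400/78.4 + 17.4×0.4667 + 5 = 5.102 + 8.121 + 5 = 18.223 cmH2O.

18.2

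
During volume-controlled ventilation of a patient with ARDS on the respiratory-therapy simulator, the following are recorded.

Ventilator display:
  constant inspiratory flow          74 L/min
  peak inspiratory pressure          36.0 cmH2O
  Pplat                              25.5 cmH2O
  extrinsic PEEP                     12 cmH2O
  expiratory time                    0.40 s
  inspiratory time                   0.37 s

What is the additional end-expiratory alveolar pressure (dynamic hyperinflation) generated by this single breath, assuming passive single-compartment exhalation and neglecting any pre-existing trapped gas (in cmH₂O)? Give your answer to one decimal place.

Flow: 74 L/min ÷ 60 = 1.2333 L/s.
Vt = flow × Ti = 1.2333 L/s × 0.37 s × 1000 mL/L = 456.32 mL.
R = (PIP − Pplat)/V̇ = (36.0 − 25.5) / 1.2333 = 10.5/1.2333 = 8.514 cmH2O·s/L.
C = Vt/(Pplat − PEEP) = 456.32 / (25.5 − 12) = 456.32/13.5 = 33.801 mL/cmH2O.
τ = R × C = 8.514 × 0.0338 L/cmH2O = 0.2878 s.
Fraction remaining = e^(−Te/τ) = e^(−0.40/0.2878) = 0.2491; trapped volume = 456.32 × 0.2491 = 113.67 mL.
Additional alveolar pressure from trapping ≈ V_trapped / C = 113.67 / 33.801 = 3.363 cmH2O.

3.4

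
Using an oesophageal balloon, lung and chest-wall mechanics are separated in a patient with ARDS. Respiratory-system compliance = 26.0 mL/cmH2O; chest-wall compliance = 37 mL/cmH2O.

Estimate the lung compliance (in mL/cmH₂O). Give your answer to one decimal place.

1/CL = 1/Crs − 1/Ccw.
1/CL = 1/26.0 − 1/37 = 0.01143.
CL = 87.489 mL/cmH2O.

87.5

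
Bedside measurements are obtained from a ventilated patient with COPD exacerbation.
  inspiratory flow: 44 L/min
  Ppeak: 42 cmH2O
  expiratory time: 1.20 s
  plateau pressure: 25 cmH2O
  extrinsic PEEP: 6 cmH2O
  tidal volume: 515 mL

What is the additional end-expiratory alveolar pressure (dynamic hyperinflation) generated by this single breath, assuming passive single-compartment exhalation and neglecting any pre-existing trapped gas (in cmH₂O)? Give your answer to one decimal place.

2.8

Flow: 44 L/min ÷ 60 = 0.7333 L/s.
R = (PIP − Pplat)/V̇ = (42 − 25) / 0.7333 = 17.0/0.7333 = 23.183 cmH2O·s/L.
C = Vt/(Pplat − PEEP) = 515.0 / (25 − 6) = 515.0/19.0 = 27.105 mL/cmH2O.
τ = R × C = 23.183 × 0.02711 L/cmH2O = 0.6285 s.
Fraction remaining = e^(−Te/τ) = e^(−1.20/0.6285) = 0.1482; trapped volume = 515.0 × 0.1482 = 76.323 mL.
Additional alveolar pressure from trapping ≈ V_trapped / C = 76.323 / 27.105 = 2.816 cmH2O.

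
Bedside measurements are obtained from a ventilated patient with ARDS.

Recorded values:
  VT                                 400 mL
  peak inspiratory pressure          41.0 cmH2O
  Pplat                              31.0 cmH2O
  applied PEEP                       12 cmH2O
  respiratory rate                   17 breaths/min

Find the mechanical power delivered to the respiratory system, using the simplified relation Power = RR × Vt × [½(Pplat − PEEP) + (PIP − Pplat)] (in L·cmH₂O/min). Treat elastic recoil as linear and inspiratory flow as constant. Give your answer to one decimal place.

132.6

Per-breath work = Vt × [½(Pplat−PEEP) + (PIP−Pplat)] = 0.400 × [0.5×19.0 + 10.0] = 0.400 × 19.5 = 7.8 L·cmH2O.
Power = 17 × 7.8 = 132.6 L·cmH2O/min.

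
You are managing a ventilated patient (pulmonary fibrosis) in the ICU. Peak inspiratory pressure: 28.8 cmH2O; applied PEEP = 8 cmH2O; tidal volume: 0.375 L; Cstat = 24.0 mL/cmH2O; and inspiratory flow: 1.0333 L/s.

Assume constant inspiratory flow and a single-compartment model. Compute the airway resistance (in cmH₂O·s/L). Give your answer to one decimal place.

Equation of motion (constant flow): PIP = Vt/C + R·V̇ + PEEP.
R·V̇ = PIP − Vt/C − PEEP = 28.8 − 375/24.0 − 8 = 28.8 − 15.625 − 8 = 5.175 cmH2O.
R = 5.175 / 1.0333 = 5.008 cmH2O·s/L.

5.0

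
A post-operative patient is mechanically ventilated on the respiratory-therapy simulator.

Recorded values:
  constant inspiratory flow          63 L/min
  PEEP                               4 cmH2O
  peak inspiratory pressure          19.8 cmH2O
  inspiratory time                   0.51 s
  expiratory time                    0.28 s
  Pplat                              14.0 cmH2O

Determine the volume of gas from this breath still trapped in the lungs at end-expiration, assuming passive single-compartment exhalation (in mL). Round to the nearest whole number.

208

Flow: 63 L/min ÷ 60 = 1.05 L/s.
Vt = flow × Ti = 1.05 L/s × 0.51 s × 1000 mL/L = 535.5 mL.
R = (PIP − Pplat)/V̇ = (19.8 − 14.0) / 1.05 = 5.8/1.05 = 5.524 cmH2O·s/L.
C = Vt/(Pplat − PEEP) = 535.5 / (14.0 − 4) = 535.5/10.0 = 53.55 mL/cmH2O.
τ = R × C = 5.524 × 0.05355 L/cmH2O = 0.2958 s.
Fraction remaining = e^(−Te/τ) = e^(−0.28/0.2958) = 0.3881.
Trapped volume = 535.5 × 0.3881 = 207.83 mL.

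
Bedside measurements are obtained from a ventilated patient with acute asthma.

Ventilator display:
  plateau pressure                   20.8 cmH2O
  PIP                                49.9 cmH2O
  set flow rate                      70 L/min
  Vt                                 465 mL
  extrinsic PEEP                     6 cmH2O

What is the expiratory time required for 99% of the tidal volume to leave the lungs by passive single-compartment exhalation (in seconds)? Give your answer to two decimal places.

Flow: 70 L/min ÷ 60 = 1.1667 L/s.
R = (PIP − Pplat)/V̇ = (49.9 − 20.8) / 1.1667 = 29.1/1.1667 = 24.942 cmH2O·s/L.
C = Vt/(Pplat − PEEP) = 465.0 / (20.8 − 6) = 465.0/14.8 = 31.419 mL/cmH2O.
τ = R × C = 24.942 × 0.03142 L/cmH2O = 0.7837 s.
t = −τ·ln(1 − 0.99) = −0.7837·ln(0.01) = 3.609 s.

3.61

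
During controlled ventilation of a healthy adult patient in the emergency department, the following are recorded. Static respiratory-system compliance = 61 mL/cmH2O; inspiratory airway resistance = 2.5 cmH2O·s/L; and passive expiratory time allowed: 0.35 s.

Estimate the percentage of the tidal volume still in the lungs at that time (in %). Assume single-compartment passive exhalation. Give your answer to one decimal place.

τ = R × C = 2.5 × 61 mL/cmH2O = 2.5 × 0.061 L/cmH2O = 0.1525 s.
Passive exhalation: V(t)/V₀ = e^(−t/τ) = e^(−0.35/0.1525) = 0.1008.
Fraction remaining = 0.1008 → 10.08%.

10.1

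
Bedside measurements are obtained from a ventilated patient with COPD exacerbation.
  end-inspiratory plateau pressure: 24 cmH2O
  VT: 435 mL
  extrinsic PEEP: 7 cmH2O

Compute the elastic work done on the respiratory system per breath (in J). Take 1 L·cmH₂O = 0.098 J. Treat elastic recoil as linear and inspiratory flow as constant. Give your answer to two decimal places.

0.36

Elastic work ≈ ½ × (Pplat − PEEP) × Vt = 0.5 × (24 − 7) × 0.435 L = 0.5 × 17.0 × 0.435 = 3.698 L·cmH2O.
× 0.098 J/(L·cmH2O) → 0.3624 J.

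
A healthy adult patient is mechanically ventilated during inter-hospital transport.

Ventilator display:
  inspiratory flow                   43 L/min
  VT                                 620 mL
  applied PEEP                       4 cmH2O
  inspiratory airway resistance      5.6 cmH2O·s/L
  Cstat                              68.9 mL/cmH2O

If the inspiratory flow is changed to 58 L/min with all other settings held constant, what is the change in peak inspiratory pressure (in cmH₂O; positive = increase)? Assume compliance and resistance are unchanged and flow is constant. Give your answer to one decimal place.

1.4

Flow: 43 L/min ÷ 60 = 0.7167 L/s.
New flow: 58 L/min ÷ 60 = 0.9667 L/s.
PIP = Vt/C + R·V̇ + PEEP (constant-flow equation of motion).
Only the resistive term changes: ΔPIP = R × ΔV̇ = 5.6 × (0.9667 − 0.7167) = 5.6 × 0.25 = 1.4 cmH2O.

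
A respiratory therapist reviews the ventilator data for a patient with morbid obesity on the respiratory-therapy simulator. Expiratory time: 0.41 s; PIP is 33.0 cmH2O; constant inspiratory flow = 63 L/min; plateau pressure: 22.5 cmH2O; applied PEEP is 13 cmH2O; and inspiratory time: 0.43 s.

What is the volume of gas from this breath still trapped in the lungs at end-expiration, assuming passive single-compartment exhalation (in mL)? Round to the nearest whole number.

Flow: 63 L/min ÷ 60 = 1.05 L/s.
Vt = flow × Ti = 1.05 L/s × 0.43 s × 1000 mL/L = 451.5 mL.
R = (PIP − Pplat)/V̇ = (33.0 − 22.5) / 1.05 = 10.5/1.05 = 10.0 cmH2O·s/L.
C = Vt/(Pplat − PEEP) = 451.5 / (22.5 − 13) = 451.5/9.5 = 47.526 mL/cmH2O.
τ = R × C = 10.0 × 0.04753 L/cmH2O = 0.4753 s.
Fraction remaining = e^(−Te/τ) = e^(−0.41/0.4753) = 0.4221.
Trapped volume = 451.5 × 0.4221 = 190.58 mL.

191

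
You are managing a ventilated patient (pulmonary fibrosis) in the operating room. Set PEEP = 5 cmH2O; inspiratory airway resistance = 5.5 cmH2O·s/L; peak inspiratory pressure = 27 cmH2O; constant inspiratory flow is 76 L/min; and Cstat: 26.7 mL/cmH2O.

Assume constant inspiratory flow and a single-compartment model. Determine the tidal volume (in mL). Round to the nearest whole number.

401

Flow: 76 L/min ÷ 60 = 1.2667 L/s.
Equation of motion (constant flow): PIP = Vt/C + R·V̇ + PEEP.
Vt/C = PIP − R·V̇ − PEEP = 27 − 6.967 − 5 = 15.033 cmH2O.
Vt = C × 15.033 = 26.7 × 15.033 = 401.38 mL.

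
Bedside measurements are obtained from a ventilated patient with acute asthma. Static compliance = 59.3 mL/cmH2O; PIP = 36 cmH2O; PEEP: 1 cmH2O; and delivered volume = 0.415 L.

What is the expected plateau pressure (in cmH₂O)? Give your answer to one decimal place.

Pplat = PEEP + Vt / Cstat = 1 + 415 / 59.3 = 1 + 6.998 = 7.998 cmH2O.

8.0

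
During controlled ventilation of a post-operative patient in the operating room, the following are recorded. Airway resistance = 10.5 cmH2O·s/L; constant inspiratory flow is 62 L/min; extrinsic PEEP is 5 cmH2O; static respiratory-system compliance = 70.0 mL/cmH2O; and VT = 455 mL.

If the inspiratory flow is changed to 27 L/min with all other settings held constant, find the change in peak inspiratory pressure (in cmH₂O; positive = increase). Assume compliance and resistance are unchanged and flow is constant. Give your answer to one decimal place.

Flow: 62 L/min ÷ 60 = 1.0333 L/s.
New flow: 27 L/min ÷ 60 = 0.45 L/s.
PIP = Vt/C + R·V̇ + PEEP (constant-flow equation of motion).
Only the resistive term changes: ΔPIP = R × ΔV̇ = 10.5 × (0.45 − 1.0333) = 10.5 × -0.5833 = -6.125 cmH2O.

-6.1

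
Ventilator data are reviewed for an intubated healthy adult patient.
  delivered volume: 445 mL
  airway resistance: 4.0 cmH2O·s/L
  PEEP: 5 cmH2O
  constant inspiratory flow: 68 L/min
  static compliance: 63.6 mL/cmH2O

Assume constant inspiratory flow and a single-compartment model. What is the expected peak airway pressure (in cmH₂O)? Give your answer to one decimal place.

Flow: 68 L/min ÷ 60 = 1.1333 L/s.
Equation of motion (constant flow): PIP = Vt/C + R·V̇ + PEEP.
PIP = 445/63.6 + 4.0×1.1333 + 5 = 6.997 + 4.533 + 5 = 16.53 cmH2O.

16.5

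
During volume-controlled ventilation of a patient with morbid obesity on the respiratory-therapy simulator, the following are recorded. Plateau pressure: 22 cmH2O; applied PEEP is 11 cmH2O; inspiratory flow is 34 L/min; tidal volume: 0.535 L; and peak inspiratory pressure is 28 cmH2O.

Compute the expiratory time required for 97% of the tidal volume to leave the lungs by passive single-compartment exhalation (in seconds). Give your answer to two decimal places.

Flow: 34 L/min ÷ 60 = 0.5667 L/s.
R = (PIP − Pplat)/V̇ = (28 − 22) / 0.5667 = 6.0/0.5667 = 10.588 cmH2O·s/L.
C = Vt/(Pplat − PEEP) = 535.0 / (22 − 11) = 535.0/11.0 = 48.636 mL/cmH2O.
τ = R × C = 10.588 × 0.04864 L/cmH2O = 0.515 s.
t = −τ·ln(1 − 0.97) = −0.515·ln(0.03) = 1.806 s.

1.81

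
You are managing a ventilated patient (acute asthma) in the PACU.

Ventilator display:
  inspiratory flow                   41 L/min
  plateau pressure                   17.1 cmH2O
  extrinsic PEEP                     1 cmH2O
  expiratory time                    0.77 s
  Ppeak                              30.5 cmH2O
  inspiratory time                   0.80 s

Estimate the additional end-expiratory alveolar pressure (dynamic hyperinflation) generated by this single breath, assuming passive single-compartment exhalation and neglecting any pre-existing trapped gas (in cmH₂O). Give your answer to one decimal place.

5.1

Flow: 41 L/min ÷ 60 = 0.6833 L/s.
Vt = flow × Ti = 0.6833 L/s × 0.80 s × 1000 mL/L = 546.64 mL.
R = (PIP − Pplat)/V̇ = (30.5 − 17.1) / 0.6833 = 13.4/0.6833 = 19.611 cmH2O·s/L.
C = Vt/(Pplat − PEEP) = 546.64 / (17.1 − 1) = 546.64/16.1 = 33.953 mL/cmH2O.
τ = R × C = 19.611 × 0.03395 L/cmH2O = 0.6658 s.
Fraction remaining = e^(−Te/τ) = e^(−0.77/0.6658) = 0.3146; trapped volume = 546.64 × 0.3146 = 171.97 mL.
Additional alveolar pressure from trapping ≈ V_trapped / C = 171.97 / 33.953 = 5.065 cmH2O.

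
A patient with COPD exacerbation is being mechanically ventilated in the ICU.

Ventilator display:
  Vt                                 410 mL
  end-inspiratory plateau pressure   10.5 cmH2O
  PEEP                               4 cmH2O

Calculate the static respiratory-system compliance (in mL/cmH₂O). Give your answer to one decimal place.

63.1

Cstat = Vt / (Pplat − PEEP) = 410 / (10.5 − 4) = 410 / 6.5 = 63.077 mL/cmH2O.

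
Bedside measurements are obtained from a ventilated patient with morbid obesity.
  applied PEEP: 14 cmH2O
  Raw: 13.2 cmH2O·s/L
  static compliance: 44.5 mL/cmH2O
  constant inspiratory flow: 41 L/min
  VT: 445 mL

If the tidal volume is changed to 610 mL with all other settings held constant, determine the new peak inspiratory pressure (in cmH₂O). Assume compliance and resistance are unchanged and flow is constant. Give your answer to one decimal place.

36.7

Flow: 41 L/min ÷ 60 = 0.6833 L/s.
PIP = Vt/C + R·V̇ + PEEP (constant-flow equation of motion).
Only the elastic term changes: ΔPIP = ΔVt / C = (610 − 445) / 44.5 = 3.708 cmH2O.
Original PIP = 445/44.5 + 13.2×0.6833 + 14 = 33.02 cmH2O; new PIP = 33.02 + (3.708) = 36.728 cmH2O.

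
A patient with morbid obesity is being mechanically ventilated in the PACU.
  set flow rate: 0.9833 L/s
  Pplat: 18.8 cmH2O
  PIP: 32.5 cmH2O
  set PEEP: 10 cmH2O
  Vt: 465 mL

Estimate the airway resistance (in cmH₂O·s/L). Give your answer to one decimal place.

Raw = (PIP − Pplat) / flow = (32.5 − 18.8) / 0.9833 = 13.7 / 0.9833 = 13.933 cmH2O·s/L.

13.9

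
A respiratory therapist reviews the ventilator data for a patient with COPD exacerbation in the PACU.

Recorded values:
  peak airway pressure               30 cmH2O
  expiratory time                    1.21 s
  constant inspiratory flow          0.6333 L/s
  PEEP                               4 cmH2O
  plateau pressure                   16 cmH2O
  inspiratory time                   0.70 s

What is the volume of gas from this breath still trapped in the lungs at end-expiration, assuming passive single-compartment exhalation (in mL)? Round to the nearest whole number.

Vt = flow × Ti = 0.6333 L/s × 0.70 s × 1000 mL/L = 443.31 mL.
R = (PIP − Pplat)/V̇ = (30 − 16) / 0.6333 = 14.0/0.6333 = 22.106 cmH2O·s/L.
C = Vt/(Pplat − PEEP) = 443.31 / (16 − 4) = 443.31/12.0 = 36.943 mL/cmH2O.
τ = R × C = 22.106 × 0.03694 L/cmH2O = 0.8166 s.
Fraction remaining = e^(−Te/τ) = e^(−1.21/0.8166) = 0.2272.
Trapped volume = 443.31 × 0.2272 = 100.72 mL.

101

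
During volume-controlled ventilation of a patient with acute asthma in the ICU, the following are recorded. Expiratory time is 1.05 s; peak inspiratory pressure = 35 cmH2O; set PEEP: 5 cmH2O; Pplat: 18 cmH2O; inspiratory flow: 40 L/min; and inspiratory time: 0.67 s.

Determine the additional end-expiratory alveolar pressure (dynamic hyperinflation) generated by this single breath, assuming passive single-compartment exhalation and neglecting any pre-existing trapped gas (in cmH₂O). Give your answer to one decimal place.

Flow: 40 L/min ÷ 60 = 0.6667 L/s.
Vt = flow × Ti = 0.6667 L/s × 0.67 s × 1000 mL/L = 446.69 mL.
R = (PIP − Pplat)/V̇ = (35 − 18) / 0.6667 = 17.0/0.6667 = 25.499 cmH2O·s/L.
C = Vt/(Pplat − PEEP) = 446.69 / (18 − 5) = 446.69/13.0 = 34.361 mL/cmH2O.
τ = R × C = 25.499 × 0.03436 L/cmH2O = 0.8761 s.
Fraction remaining = e^(−Te/τ) = e^(−1.05/0.8761) = 0.3016; trapped volume = 446.69 × 0.3016 = 134.72 mL.
Additional alveolar pressure from trapping ≈ V_trapped / C = 134.72 / 34.361 = 3.921 cmH2O.

3.9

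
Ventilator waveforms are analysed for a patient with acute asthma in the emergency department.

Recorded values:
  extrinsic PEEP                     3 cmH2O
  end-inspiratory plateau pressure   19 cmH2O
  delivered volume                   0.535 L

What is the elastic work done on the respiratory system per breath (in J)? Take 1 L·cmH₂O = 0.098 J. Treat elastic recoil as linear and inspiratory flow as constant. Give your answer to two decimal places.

Elastic work ≈ ½ × (Pplat − PEEP) × Vt = 0.5 × (19 − 3) × 0.535 L = 0.5 × 16.0 × 0.535 = 4.28 L·cmH2O.
× 0.098 J/(L·cmH2O) → 0.4194 J.

0.42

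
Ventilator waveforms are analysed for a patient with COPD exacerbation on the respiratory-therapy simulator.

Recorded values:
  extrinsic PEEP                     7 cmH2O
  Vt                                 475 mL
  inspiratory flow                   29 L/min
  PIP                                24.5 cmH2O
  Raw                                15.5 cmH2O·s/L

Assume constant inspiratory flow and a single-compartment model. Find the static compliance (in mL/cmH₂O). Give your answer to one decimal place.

47.5

Flow: 29 L/min ÷ 60 = 0.4833 L/s.
Equation of motion (constant flow): PIP = Vt/C + R·V̇ + PEEP.
Vt/C = PIP − R·V̇ − PEEP = 24.5 − 15.5×0.4833 − 7 = 24.5 − 7.491 − 7 = 10.009 cmH2O.
C = Vt / 10.009 = 475 / 10.009 = 47.457 mL/cmH2O.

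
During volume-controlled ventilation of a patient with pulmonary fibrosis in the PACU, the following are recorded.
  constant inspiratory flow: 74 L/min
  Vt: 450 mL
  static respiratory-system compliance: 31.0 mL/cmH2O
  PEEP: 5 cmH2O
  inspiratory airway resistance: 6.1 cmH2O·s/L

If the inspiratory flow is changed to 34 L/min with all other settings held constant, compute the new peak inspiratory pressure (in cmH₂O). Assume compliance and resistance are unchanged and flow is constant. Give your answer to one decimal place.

23.0

Flow: 74 L/min ÷ 60 = 1.2333 L/s.
New flow: 34 L/min ÷ 60 = 0.5667 L/s.
PIP = Vt/C + R·V̇ + PEEP (constant-flow equation of motion).
Only the resistive term changes: ΔPIP = R × ΔV̇ = 6.1 × (0.5667 − 1.2333) = 6.1 × -0.6666 = -4.066 cmH2O.
Original PIP = 450/31.0 + 6.1×1.2333 + 5 = 27.039 cmH2O; new PIP = 27.039 + (-4.066) = 22.973 cmH2O.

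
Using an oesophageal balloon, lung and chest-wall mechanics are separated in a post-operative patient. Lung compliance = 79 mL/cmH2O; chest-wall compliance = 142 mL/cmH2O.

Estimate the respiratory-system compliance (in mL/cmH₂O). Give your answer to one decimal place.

50.8

Lung and chest wall are elastances in series: 1/Crs = 1/CL + 1/Ccw.
1/Crs = 1/79 + 1/142 = 0.0197.
Crs = 50.761 mL/cmH2O.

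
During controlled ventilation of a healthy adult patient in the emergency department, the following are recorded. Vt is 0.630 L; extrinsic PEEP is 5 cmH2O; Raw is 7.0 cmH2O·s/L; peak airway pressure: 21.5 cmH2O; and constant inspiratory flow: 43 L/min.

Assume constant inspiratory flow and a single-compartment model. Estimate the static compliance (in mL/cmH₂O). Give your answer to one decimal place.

Flow: 43 L/min ÷ 60 = 0.7167 L/s.
Equation of motion (constant flow): PIP = Vt/C + R·V̇ + PEEP.
Vt/C = PIP − R·V̇ − PEEP = 21.5 − 7.0×0.7167 − 5 = 21.5 − 5.017 − 5 = 11.483 cmH2O.
C = Vt / 11.483 = 630 / 11.483 = 54.864 mL/cmH2O.

54.9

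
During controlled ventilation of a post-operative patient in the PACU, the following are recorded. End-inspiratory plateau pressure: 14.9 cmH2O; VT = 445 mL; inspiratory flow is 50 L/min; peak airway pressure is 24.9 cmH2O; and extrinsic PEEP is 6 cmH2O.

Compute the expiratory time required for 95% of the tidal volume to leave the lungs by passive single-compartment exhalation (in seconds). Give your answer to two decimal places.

1.80

Flow: 50 L/min ÷ 60 = 0.8333 L/s.
R = (PIP − Pplat)/V̇ = (24.9 − 14.9) / 0.8333 = 10.0/0.8333 = 12.0 cmH2O·s/L.
C = Vt/(Pplat − PEEP) = 445.0 / (14.9 − 6) = 445.0/8.9 = 50.0 mL/cmH2O.
τ = R × C = 12.0 × 0.05 L/cmH2O = 0.6 s.
t = −τ·ln(1 − 0.95) = −0.6·ln(0.05) = 1.797 s.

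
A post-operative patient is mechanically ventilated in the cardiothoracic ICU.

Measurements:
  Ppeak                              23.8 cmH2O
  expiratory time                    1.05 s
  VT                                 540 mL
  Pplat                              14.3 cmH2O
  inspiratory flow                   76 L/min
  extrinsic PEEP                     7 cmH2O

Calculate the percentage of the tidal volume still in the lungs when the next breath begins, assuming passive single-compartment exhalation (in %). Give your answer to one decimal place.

15.1

Flow: 76 L/min ÷ 60 = 1.2667 L/s.
R = (PIP − Pplat)/V̇ = (23.8 − 14.3) / 1.2667 = 9.5/1.2667 = 7.5 cmH2O·s/L.
C = Vt/(Pplat − PEEP) = 540.0 / (14.3 − 7) = 540.0/7.3 = 73.973 mL/cmH2O.
τ = R × C = 7.5 × 0.07397 L/cmH2O = 0.5548 s.
Fraction remaining at end-expiration = e^(−Te/τ) = e^(−1.05/0.5548) = 0.1507 → 15.07%.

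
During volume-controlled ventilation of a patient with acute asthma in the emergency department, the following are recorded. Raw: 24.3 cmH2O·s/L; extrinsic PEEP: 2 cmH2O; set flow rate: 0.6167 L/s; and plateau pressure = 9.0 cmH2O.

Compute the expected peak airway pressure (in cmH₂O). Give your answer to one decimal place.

24.0

PIP = Pplat + Raw × flow = 9.0 + 24.3 × 0.6167 = 9.0 + 14.986 = 23.986 cmH2O.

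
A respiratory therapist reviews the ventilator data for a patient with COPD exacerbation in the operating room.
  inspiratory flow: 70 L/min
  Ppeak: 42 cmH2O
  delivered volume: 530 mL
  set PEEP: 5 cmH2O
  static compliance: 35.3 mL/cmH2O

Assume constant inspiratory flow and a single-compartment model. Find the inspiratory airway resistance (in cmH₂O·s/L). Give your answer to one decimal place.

18.8

Flow: 70 L/min ÷ 60 = 1.1667 L/s.
Equation of motion (constant flow): PIP = Vt/C + R·V̇ + PEEP.
R·V̇ = PIP − Vt/C − PEEP = 42 − 530/35.3 − 5 = 42 − 15.014 − 5 = 21.986 cmH2O.
R = 21.986 / 1.1667 = 18.845 cmH2O·s/L.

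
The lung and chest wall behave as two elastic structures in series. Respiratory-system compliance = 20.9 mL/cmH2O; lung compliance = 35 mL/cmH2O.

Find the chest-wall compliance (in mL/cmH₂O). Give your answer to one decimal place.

1/Ccw = 1/Crs − 1/CL.
1/Ccw = 1/20.9 − 1/35 = 0.01928.
Ccw = 51.867 mL/cmH2O.

51.9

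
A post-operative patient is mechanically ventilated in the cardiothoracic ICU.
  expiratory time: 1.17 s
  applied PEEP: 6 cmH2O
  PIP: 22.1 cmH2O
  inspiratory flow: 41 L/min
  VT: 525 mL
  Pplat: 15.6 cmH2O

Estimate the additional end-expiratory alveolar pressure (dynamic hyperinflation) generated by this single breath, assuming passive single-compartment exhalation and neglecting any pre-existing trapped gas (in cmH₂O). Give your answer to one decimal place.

1.0

Flow: 41 L/min ÷ 60 = 0.6833 L/s.
R = (PIP − Pplat)/V̇ = (22.1 − 15.6) / 0.6833 = 6.5/0.6833 = 9.513 cmH2O·s/L.
C = Vt/(Pplat − PEEP) = 525.0 / (15.6 − 6) = 525.0/9.6 = 54.688 mL/cmH2O.
τ = R × C = 9.513 × 0.05469 L/cmH2O = 0.5203 s.
Fraction remaining = e^(−Te/τ) = e^(−1.17/0.5203) = 0.1055; trapped volume = 525.0 × 0.1055 = 55.388 mL.
Additional alveolar pressure from trapping ≈ V_trapped / C = 55.388 / 54.688 = 1.013 cmH2O.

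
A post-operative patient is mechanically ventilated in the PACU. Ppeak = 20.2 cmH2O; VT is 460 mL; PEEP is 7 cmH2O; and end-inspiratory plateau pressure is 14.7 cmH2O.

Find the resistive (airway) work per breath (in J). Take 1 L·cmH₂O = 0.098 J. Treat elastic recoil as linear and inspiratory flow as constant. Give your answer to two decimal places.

0.25

With constant inspiratory flow the resistive pressure is constant at PIP − Pplat = 20.2 − 14.7 = 5.5 cmH2O, so resistive work = 5.5 × 0.460 = 2.53 L·cmH2O.
× 0.098 J/(L·cmH2O) → 0.2479 J.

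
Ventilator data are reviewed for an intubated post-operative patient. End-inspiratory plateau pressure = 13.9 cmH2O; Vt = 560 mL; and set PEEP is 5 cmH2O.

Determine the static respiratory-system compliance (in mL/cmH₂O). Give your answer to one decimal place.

62.9

Cstat = Vt / (Pplat − PEEP) = 560 / (13.9 − 5) = 560 / 8.9 = 62.921 mL/cmH2O.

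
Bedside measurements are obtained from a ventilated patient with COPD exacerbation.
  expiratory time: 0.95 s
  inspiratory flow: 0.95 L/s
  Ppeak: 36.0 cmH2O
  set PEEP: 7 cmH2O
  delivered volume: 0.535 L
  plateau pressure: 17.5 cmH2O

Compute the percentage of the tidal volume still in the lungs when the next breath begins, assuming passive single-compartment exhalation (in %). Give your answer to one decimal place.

38.4

R = (PIP − Pplat)/V̇ = (36.0 − 17.5) / 0.95 = 18.5/0.95 = 19.474 cmH2O·s/L.
C = Vt/(Pplat − PEEP) = 535.0 / (17.5 − 7) = 535.0/10.5 = 50.952 mL/cmH2O.
τ = R × C = 19.474 × 0.05095 L/cmH2O = 0.9922 s.
Fraction remaining at end-expiration = e^(−Te/τ) = e^(−0.95/0.9922) = 0.3839 → 38.39%.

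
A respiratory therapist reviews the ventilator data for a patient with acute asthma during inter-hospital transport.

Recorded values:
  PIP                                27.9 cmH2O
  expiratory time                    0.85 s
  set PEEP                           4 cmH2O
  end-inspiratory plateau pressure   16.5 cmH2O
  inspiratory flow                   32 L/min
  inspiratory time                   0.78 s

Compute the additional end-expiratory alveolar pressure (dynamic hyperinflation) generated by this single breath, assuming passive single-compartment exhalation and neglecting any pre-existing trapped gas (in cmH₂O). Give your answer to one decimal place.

3.8

Flow: 32 L/min ÷ 60 = 0.5333 L/s.
Vt = flow × Ti = 0.5333 L/s × 0.78 s × 1000 mL/L = 415.97 mL.
R = (PIP − Pplat)/V̇ = (27.9 − 16.5) / 0.5333 = 11.4/0.5333 = 21.376 cmH2O·s/L.
C = Vt/(Pplat − PEEP) = 415.97 / (16.5 − 4) = 415.97/12.5 = 33.278 mL/cmH2O.
τ = R × C = 21.376 × 0.03328 L/cmH2O = 0.7114 s.
Fraction remaining = e^(−Te/τ) = e^(−0.85/0.7114) = 0.3028; trapped volume = 415.97 × 0.3028 = 125.96 mL.
Additional alveolar pressure from trapping ≈ V_trapped / C = 125.96 / 33.278 = 3.785 cmH2O.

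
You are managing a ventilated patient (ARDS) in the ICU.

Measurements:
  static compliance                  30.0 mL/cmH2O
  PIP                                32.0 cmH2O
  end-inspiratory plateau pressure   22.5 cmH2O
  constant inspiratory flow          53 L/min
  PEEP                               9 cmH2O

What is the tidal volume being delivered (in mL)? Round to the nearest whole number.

405

Vt = Cstat × (Pplat − PEEP) = 30.0 × (22.5 − 9) = 30.0 × 13.5 = 405.0 mL.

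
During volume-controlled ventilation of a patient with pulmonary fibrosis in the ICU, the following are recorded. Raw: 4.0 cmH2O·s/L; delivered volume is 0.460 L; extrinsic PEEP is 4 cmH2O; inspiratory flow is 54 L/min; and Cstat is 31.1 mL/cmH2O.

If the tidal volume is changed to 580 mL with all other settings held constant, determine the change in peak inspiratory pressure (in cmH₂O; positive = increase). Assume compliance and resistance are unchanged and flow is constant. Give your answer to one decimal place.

PIP = Vt/C + R·V̇ + PEEP (constant-flow equation of motion).
Only the elastic term changes: ΔPIP = ΔVt / C = (580 − 460) / 31.1 = 3.859 cmH2O.

3.9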